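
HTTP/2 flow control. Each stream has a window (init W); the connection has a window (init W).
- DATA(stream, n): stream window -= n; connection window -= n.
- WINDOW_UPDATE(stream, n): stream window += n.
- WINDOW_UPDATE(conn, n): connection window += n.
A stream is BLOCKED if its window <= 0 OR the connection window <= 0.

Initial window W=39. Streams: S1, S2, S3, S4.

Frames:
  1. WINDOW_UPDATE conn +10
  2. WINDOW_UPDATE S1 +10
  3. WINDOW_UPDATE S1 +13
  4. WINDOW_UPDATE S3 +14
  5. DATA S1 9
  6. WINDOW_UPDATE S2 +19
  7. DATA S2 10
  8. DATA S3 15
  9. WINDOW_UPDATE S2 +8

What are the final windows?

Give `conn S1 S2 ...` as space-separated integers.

Answer: 15 53 56 38 39

Derivation:
Op 1: conn=49 S1=39 S2=39 S3=39 S4=39 blocked=[]
Op 2: conn=49 S1=49 S2=39 S3=39 S4=39 blocked=[]
Op 3: conn=49 S1=62 S2=39 S3=39 S4=39 blocked=[]
Op 4: conn=49 S1=62 S2=39 S3=53 S4=39 blocked=[]
Op 5: conn=40 S1=53 S2=39 S3=53 S4=39 blocked=[]
Op 6: conn=40 S1=53 S2=58 S3=53 S4=39 blocked=[]
Op 7: conn=30 S1=53 S2=48 S3=53 S4=39 blocked=[]
Op 8: conn=15 S1=53 S2=48 S3=38 S4=39 blocked=[]
Op 9: conn=15 S1=53 S2=56 S3=38 S4=39 blocked=[]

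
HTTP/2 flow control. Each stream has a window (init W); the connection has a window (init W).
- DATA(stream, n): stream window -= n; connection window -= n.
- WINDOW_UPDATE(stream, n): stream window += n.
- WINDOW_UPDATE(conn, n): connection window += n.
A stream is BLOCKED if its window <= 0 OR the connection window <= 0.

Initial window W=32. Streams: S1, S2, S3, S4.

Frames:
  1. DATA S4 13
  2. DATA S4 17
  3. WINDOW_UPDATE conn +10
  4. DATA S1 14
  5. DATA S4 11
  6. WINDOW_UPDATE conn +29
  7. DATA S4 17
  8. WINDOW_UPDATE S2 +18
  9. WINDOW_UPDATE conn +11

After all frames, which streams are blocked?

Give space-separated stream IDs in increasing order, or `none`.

Op 1: conn=19 S1=32 S2=32 S3=32 S4=19 blocked=[]
Op 2: conn=2 S1=32 S2=32 S3=32 S4=2 blocked=[]
Op 3: conn=12 S1=32 S2=32 S3=32 S4=2 blocked=[]
Op 4: conn=-2 S1=18 S2=32 S3=32 S4=2 blocked=[1, 2, 3, 4]
Op 5: conn=-13 S1=18 S2=32 S3=32 S4=-9 blocked=[1, 2, 3, 4]
Op 6: conn=16 S1=18 S2=32 S3=32 S4=-9 blocked=[4]
Op 7: conn=-1 S1=18 S2=32 S3=32 S4=-26 blocked=[1, 2, 3, 4]
Op 8: conn=-1 S1=18 S2=50 S3=32 S4=-26 blocked=[1, 2, 3, 4]
Op 9: conn=10 S1=18 S2=50 S3=32 S4=-26 blocked=[4]

Answer: S4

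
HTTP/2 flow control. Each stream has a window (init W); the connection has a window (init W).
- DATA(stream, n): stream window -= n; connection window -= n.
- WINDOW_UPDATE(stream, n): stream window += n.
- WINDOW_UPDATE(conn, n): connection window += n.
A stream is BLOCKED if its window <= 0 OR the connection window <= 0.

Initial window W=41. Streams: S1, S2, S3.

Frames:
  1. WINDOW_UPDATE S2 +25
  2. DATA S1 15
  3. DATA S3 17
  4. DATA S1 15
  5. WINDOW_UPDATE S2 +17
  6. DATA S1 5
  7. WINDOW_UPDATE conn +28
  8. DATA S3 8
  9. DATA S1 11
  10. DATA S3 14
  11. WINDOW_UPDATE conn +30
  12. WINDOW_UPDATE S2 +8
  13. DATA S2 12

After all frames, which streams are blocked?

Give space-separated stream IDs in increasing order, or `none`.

Answer: S1

Derivation:
Op 1: conn=41 S1=41 S2=66 S3=41 blocked=[]
Op 2: conn=26 S1=26 S2=66 S3=41 blocked=[]
Op 3: conn=9 S1=26 S2=66 S3=24 blocked=[]
Op 4: conn=-6 S1=11 S2=66 S3=24 blocked=[1, 2, 3]
Op 5: conn=-6 S1=11 S2=83 S3=24 blocked=[1, 2, 3]
Op 6: conn=-11 S1=6 S2=83 S3=24 blocked=[1, 2, 3]
Op 7: conn=17 S1=6 S2=83 S3=24 blocked=[]
Op 8: conn=9 S1=6 S2=83 S3=16 blocked=[]
Op 9: conn=-2 S1=-5 S2=83 S3=16 blocked=[1, 2, 3]
Op 10: conn=-16 S1=-5 S2=83 S3=2 blocked=[1, 2, 3]
Op 11: conn=14 S1=-5 S2=83 S3=2 blocked=[1]
Op 12: conn=14 S1=-5 S2=91 S3=2 blocked=[1]
Op 13: conn=2 S1=-5 S2=79 S3=2 blocked=[1]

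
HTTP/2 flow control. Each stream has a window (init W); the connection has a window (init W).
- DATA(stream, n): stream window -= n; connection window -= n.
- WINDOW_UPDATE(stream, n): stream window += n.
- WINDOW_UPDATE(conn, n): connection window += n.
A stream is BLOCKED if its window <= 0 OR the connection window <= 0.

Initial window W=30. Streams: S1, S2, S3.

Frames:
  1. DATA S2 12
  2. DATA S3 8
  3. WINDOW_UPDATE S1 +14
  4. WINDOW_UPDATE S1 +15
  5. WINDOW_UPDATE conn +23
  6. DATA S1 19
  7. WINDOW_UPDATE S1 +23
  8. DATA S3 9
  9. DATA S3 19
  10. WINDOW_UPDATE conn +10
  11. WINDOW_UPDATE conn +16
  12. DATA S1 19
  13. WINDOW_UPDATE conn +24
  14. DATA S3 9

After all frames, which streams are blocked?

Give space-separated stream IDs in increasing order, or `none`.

Op 1: conn=18 S1=30 S2=18 S3=30 blocked=[]
Op 2: conn=10 S1=30 S2=18 S3=22 blocked=[]
Op 3: conn=10 S1=44 S2=18 S3=22 blocked=[]
Op 4: conn=10 S1=59 S2=18 S3=22 blocked=[]
Op 5: conn=33 S1=59 S2=18 S3=22 blocked=[]
Op 6: conn=14 S1=40 S2=18 S3=22 blocked=[]
Op 7: conn=14 S1=63 S2=18 S3=22 blocked=[]
Op 8: conn=5 S1=63 S2=18 S3=13 blocked=[]
Op 9: conn=-14 S1=63 S2=18 S3=-6 blocked=[1, 2, 3]
Op 10: conn=-4 S1=63 S2=18 S3=-6 blocked=[1, 2, 3]
Op 11: conn=12 S1=63 S2=18 S3=-6 blocked=[3]
Op 12: conn=-7 S1=44 S2=18 S3=-6 blocked=[1, 2, 3]
Op 13: conn=17 S1=44 S2=18 S3=-6 blocked=[3]
Op 14: conn=8 S1=44 S2=18 S3=-15 blocked=[3]

Answer: S3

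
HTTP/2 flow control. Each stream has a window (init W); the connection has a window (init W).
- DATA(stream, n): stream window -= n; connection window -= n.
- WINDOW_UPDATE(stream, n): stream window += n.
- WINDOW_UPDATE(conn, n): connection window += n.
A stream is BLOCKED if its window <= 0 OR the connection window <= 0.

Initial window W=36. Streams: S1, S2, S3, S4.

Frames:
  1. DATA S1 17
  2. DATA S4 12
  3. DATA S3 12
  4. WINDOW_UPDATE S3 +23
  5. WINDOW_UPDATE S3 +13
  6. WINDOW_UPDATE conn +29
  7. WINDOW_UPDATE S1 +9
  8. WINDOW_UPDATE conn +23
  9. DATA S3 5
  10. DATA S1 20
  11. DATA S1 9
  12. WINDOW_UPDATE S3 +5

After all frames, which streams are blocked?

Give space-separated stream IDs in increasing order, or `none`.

Answer: S1

Derivation:
Op 1: conn=19 S1=19 S2=36 S3=36 S4=36 blocked=[]
Op 2: conn=7 S1=19 S2=36 S3=36 S4=24 blocked=[]
Op 3: conn=-5 S1=19 S2=36 S3=24 S4=24 blocked=[1, 2, 3, 4]
Op 4: conn=-5 S1=19 S2=36 S3=47 S4=24 blocked=[1, 2, 3, 4]
Op 5: conn=-5 S1=19 S2=36 S3=60 S4=24 blocked=[1, 2, 3, 4]
Op 6: conn=24 S1=19 S2=36 S3=60 S4=24 blocked=[]
Op 7: conn=24 S1=28 S2=36 S3=60 S4=24 blocked=[]
Op 8: conn=47 S1=28 S2=36 S3=60 S4=24 blocked=[]
Op 9: conn=42 S1=28 S2=36 S3=55 S4=24 blocked=[]
Op 10: conn=22 S1=8 S2=36 S3=55 S4=24 blocked=[]
Op 11: conn=13 S1=-1 S2=36 S3=55 S4=24 blocked=[1]
Op 12: conn=13 S1=-1 S2=36 S3=60 S4=24 blocked=[1]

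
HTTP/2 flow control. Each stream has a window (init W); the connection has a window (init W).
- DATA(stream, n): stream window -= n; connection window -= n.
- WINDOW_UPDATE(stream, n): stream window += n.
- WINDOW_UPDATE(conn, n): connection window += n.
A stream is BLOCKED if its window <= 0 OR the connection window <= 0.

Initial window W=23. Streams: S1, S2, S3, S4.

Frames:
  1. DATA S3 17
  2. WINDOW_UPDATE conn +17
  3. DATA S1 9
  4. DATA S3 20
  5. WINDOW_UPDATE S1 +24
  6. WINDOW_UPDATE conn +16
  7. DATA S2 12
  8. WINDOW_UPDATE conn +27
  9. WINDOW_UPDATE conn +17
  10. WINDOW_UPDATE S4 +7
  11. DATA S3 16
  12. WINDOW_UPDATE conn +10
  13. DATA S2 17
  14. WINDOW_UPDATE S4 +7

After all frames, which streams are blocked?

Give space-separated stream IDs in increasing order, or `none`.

Op 1: conn=6 S1=23 S2=23 S3=6 S4=23 blocked=[]
Op 2: conn=23 S1=23 S2=23 S3=6 S4=23 blocked=[]
Op 3: conn=14 S1=14 S2=23 S3=6 S4=23 blocked=[]
Op 4: conn=-6 S1=14 S2=23 S3=-14 S4=23 blocked=[1, 2, 3, 4]
Op 5: conn=-6 S1=38 S2=23 S3=-14 S4=23 blocked=[1, 2, 3, 4]
Op 6: conn=10 S1=38 S2=23 S3=-14 S4=23 blocked=[3]
Op 7: conn=-2 S1=38 S2=11 S3=-14 S4=23 blocked=[1, 2, 3, 4]
Op 8: conn=25 S1=38 S2=11 S3=-14 S4=23 blocked=[3]
Op 9: conn=42 S1=38 S2=11 S3=-14 S4=23 blocked=[3]
Op 10: conn=42 S1=38 S2=11 S3=-14 S4=30 blocked=[3]
Op 11: conn=26 S1=38 S2=11 S3=-30 S4=30 blocked=[3]
Op 12: conn=36 S1=38 S2=11 S3=-30 S4=30 blocked=[3]
Op 13: conn=19 S1=38 S2=-6 S3=-30 S4=30 blocked=[2, 3]
Op 14: conn=19 S1=38 S2=-6 S3=-30 S4=37 blocked=[2, 3]

Answer: S2 S3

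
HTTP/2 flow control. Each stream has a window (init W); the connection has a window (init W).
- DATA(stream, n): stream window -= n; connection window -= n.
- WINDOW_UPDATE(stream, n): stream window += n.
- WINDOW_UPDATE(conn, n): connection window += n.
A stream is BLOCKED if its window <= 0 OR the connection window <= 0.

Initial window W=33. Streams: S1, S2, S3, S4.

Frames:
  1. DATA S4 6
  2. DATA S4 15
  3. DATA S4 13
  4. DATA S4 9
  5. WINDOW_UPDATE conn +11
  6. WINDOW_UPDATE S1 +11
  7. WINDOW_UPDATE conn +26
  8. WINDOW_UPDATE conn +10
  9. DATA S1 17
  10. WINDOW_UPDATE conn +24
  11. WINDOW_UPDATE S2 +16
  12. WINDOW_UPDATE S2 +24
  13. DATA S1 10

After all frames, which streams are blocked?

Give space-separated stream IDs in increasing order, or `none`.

Op 1: conn=27 S1=33 S2=33 S3=33 S4=27 blocked=[]
Op 2: conn=12 S1=33 S2=33 S3=33 S4=12 blocked=[]
Op 3: conn=-1 S1=33 S2=33 S3=33 S4=-1 blocked=[1, 2, 3, 4]
Op 4: conn=-10 S1=33 S2=33 S3=33 S4=-10 blocked=[1, 2, 3, 4]
Op 5: conn=1 S1=33 S2=33 S3=33 S4=-10 blocked=[4]
Op 6: conn=1 S1=44 S2=33 S3=33 S4=-10 blocked=[4]
Op 7: conn=27 S1=44 S2=33 S3=33 S4=-10 blocked=[4]
Op 8: conn=37 S1=44 S2=33 S3=33 S4=-10 blocked=[4]
Op 9: conn=20 S1=27 S2=33 S3=33 S4=-10 blocked=[4]
Op 10: conn=44 S1=27 S2=33 S3=33 S4=-10 blocked=[4]
Op 11: conn=44 S1=27 S2=49 S3=33 S4=-10 blocked=[4]
Op 12: conn=44 S1=27 S2=73 S3=33 S4=-10 blocked=[4]
Op 13: conn=34 S1=17 S2=73 S3=33 S4=-10 blocked=[4]

Answer: S4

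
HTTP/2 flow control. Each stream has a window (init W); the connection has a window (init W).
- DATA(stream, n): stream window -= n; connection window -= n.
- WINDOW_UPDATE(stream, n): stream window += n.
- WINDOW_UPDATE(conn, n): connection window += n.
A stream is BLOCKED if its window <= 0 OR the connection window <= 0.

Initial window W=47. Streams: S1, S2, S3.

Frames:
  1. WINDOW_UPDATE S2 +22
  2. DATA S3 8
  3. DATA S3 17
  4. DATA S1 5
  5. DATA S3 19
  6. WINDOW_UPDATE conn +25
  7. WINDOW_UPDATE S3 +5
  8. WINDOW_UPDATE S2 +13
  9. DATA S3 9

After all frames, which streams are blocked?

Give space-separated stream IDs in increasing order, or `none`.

Op 1: conn=47 S1=47 S2=69 S3=47 blocked=[]
Op 2: conn=39 S1=47 S2=69 S3=39 blocked=[]
Op 3: conn=22 S1=47 S2=69 S3=22 blocked=[]
Op 4: conn=17 S1=42 S2=69 S3=22 blocked=[]
Op 5: conn=-2 S1=42 S2=69 S3=3 blocked=[1, 2, 3]
Op 6: conn=23 S1=42 S2=69 S3=3 blocked=[]
Op 7: conn=23 S1=42 S2=69 S3=8 blocked=[]
Op 8: conn=23 S1=42 S2=82 S3=8 blocked=[]
Op 9: conn=14 S1=42 S2=82 S3=-1 blocked=[3]

Answer: S3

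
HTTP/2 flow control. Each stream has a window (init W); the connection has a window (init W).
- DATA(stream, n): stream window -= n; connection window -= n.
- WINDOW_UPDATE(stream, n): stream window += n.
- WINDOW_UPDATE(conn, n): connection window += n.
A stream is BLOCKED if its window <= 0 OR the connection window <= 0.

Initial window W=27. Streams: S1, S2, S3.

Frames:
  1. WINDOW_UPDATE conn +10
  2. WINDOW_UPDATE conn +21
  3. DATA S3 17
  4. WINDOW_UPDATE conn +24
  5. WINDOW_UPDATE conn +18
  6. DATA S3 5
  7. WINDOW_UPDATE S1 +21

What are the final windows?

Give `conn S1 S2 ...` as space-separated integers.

Answer: 78 48 27 5

Derivation:
Op 1: conn=37 S1=27 S2=27 S3=27 blocked=[]
Op 2: conn=58 S1=27 S2=27 S3=27 blocked=[]
Op 3: conn=41 S1=27 S2=27 S3=10 blocked=[]
Op 4: conn=65 S1=27 S2=27 S3=10 blocked=[]
Op 5: conn=83 S1=27 S2=27 S3=10 blocked=[]
Op 6: conn=78 S1=27 S2=27 S3=5 blocked=[]
Op 7: conn=78 S1=48 S2=27 S3=5 blocked=[]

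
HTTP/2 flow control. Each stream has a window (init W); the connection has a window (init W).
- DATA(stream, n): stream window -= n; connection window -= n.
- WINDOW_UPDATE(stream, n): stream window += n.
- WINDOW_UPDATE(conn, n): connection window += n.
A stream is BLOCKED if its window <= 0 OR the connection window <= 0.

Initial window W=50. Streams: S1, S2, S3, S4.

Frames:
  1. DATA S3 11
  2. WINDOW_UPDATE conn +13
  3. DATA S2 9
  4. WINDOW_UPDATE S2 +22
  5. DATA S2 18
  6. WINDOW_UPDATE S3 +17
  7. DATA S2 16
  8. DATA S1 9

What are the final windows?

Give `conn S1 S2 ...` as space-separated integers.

Answer: 0 41 29 56 50

Derivation:
Op 1: conn=39 S1=50 S2=50 S3=39 S4=50 blocked=[]
Op 2: conn=52 S1=50 S2=50 S3=39 S4=50 blocked=[]
Op 3: conn=43 S1=50 S2=41 S3=39 S4=50 blocked=[]
Op 4: conn=43 S1=50 S2=63 S3=39 S4=50 blocked=[]
Op 5: conn=25 S1=50 S2=45 S3=39 S4=50 blocked=[]
Op 6: conn=25 S1=50 S2=45 S3=56 S4=50 blocked=[]
Op 7: conn=9 S1=50 S2=29 S3=56 S4=50 blocked=[]
Op 8: conn=0 S1=41 S2=29 S3=56 S4=50 blocked=[1, 2, 3, 4]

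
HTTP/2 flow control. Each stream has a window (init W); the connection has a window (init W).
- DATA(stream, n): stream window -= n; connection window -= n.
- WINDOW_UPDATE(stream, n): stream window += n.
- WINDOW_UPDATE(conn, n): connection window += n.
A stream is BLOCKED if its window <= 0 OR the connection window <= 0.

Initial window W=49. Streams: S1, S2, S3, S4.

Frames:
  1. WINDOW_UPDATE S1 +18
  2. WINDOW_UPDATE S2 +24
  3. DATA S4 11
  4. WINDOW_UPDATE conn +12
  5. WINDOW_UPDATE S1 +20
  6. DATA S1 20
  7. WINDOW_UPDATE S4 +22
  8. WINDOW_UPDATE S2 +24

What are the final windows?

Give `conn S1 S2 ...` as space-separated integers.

Op 1: conn=49 S1=67 S2=49 S3=49 S4=49 blocked=[]
Op 2: conn=49 S1=67 S2=73 S3=49 S4=49 blocked=[]
Op 3: conn=38 S1=67 S2=73 S3=49 S4=38 blocked=[]
Op 4: conn=50 S1=67 S2=73 S3=49 S4=38 blocked=[]
Op 5: conn=50 S1=87 S2=73 S3=49 S4=38 blocked=[]
Op 6: conn=30 S1=67 S2=73 S3=49 S4=38 blocked=[]
Op 7: conn=30 S1=67 S2=73 S3=49 S4=60 blocked=[]
Op 8: conn=30 S1=67 S2=97 S3=49 S4=60 blocked=[]

Answer: 30 67 97 49 60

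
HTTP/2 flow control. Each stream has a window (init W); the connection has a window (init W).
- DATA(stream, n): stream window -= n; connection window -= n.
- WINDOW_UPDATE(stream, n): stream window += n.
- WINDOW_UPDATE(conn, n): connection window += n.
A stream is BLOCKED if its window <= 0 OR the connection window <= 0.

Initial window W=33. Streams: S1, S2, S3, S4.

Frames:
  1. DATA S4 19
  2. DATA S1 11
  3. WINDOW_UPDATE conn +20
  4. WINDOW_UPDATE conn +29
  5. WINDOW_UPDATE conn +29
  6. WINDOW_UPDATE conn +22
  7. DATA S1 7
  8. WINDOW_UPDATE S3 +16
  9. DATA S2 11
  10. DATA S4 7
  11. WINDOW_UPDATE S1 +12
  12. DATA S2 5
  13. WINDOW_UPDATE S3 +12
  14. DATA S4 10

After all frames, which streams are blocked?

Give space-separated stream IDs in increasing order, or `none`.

Answer: S4

Derivation:
Op 1: conn=14 S1=33 S2=33 S3=33 S4=14 blocked=[]
Op 2: conn=3 S1=22 S2=33 S3=33 S4=14 blocked=[]
Op 3: conn=23 S1=22 S2=33 S3=33 S4=14 blocked=[]
Op 4: conn=52 S1=22 S2=33 S3=33 S4=14 blocked=[]
Op 5: conn=81 S1=22 S2=33 S3=33 S4=14 blocked=[]
Op 6: conn=103 S1=22 S2=33 S3=33 S4=14 blocked=[]
Op 7: conn=96 S1=15 S2=33 S3=33 S4=14 blocked=[]
Op 8: conn=96 S1=15 S2=33 S3=49 S4=14 blocked=[]
Op 9: conn=85 S1=15 S2=22 S3=49 S4=14 blocked=[]
Op 10: conn=78 S1=15 S2=22 S3=49 S4=7 blocked=[]
Op 11: conn=78 S1=27 S2=22 S3=49 S4=7 blocked=[]
Op 12: conn=73 S1=27 S2=17 S3=49 S4=7 blocked=[]
Op 13: conn=73 S1=27 S2=17 S3=61 S4=7 blocked=[]
Op 14: conn=63 S1=27 S2=17 S3=61 S4=-3 blocked=[4]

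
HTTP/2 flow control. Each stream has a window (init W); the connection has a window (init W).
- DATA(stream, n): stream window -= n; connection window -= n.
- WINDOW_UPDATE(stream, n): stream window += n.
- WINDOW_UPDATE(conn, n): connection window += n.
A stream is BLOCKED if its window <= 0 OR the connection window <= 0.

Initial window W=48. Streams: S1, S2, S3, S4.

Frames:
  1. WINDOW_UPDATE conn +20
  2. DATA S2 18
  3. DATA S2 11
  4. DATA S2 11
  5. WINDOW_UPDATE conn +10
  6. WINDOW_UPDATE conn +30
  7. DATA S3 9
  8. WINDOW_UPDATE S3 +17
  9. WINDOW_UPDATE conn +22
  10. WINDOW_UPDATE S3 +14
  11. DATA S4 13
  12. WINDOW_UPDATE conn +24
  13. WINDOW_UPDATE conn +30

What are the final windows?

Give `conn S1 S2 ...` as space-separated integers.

Op 1: conn=68 S1=48 S2=48 S3=48 S4=48 blocked=[]
Op 2: conn=50 S1=48 S2=30 S3=48 S4=48 blocked=[]
Op 3: conn=39 S1=48 S2=19 S3=48 S4=48 blocked=[]
Op 4: conn=28 S1=48 S2=8 S3=48 S4=48 blocked=[]
Op 5: conn=38 S1=48 S2=8 S3=48 S4=48 blocked=[]
Op 6: conn=68 S1=48 S2=8 S3=48 S4=48 blocked=[]
Op 7: conn=59 S1=48 S2=8 S3=39 S4=48 blocked=[]
Op 8: conn=59 S1=48 S2=8 S3=56 S4=48 blocked=[]
Op 9: conn=81 S1=48 S2=8 S3=56 S4=48 blocked=[]
Op 10: conn=81 S1=48 S2=8 S3=70 S4=48 blocked=[]
Op 11: conn=68 S1=48 S2=8 S3=70 S4=35 blocked=[]
Op 12: conn=92 S1=48 S2=8 S3=70 S4=35 blocked=[]
Op 13: conn=122 S1=48 S2=8 S3=70 S4=35 blocked=[]

Answer: 122 48 8 70 35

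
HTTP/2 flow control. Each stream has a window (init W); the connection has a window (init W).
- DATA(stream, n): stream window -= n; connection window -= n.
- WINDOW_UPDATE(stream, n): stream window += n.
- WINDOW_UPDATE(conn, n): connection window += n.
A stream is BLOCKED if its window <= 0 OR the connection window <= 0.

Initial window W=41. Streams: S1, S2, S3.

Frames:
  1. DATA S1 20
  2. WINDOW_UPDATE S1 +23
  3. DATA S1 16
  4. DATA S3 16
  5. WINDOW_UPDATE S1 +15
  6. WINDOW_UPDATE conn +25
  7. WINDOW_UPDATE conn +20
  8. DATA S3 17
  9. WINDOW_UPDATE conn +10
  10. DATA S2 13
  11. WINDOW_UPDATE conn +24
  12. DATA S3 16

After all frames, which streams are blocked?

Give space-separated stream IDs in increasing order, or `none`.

Op 1: conn=21 S1=21 S2=41 S3=41 blocked=[]
Op 2: conn=21 S1=44 S2=41 S3=41 blocked=[]
Op 3: conn=5 S1=28 S2=41 S3=41 blocked=[]
Op 4: conn=-11 S1=28 S2=41 S3=25 blocked=[1, 2, 3]
Op 5: conn=-11 S1=43 S2=41 S3=25 blocked=[1, 2, 3]
Op 6: conn=14 S1=43 S2=41 S3=25 blocked=[]
Op 7: conn=34 S1=43 S2=41 S3=25 blocked=[]
Op 8: conn=17 S1=43 S2=41 S3=8 blocked=[]
Op 9: conn=27 S1=43 S2=41 S3=8 blocked=[]
Op 10: conn=14 S1=43 S2=28 S3=8 blocked=[]
Op 11: conn=38 S1=43 S2=28 S3=8 blocked=[]
Op 12: conn=22 S1=43 S2=28 S3=-8 blocked=[3]

Answer: S3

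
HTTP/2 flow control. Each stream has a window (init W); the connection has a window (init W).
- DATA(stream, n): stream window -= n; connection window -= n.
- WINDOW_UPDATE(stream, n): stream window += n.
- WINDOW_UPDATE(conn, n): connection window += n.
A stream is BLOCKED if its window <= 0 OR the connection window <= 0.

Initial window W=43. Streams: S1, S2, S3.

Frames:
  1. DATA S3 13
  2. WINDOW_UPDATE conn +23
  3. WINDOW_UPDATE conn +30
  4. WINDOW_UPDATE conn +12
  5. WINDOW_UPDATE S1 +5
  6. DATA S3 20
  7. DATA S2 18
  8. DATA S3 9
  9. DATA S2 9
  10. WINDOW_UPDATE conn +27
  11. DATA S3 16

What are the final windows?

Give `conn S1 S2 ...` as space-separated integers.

Answer: 50 48 16 -15

Derivation:
Op 1: conn=30 S1=43 S2=43 S3=30 blocked=[]
Op 2: conn=53 S1=43 S2=43 S3=30 blocked=[]
Op 3: conn=83 S1=43 S2=43 S3=30 blocked=[]
Op 4: conn=95 S1=43 S2=43 S3=30 blocked=[]
Op 5: conn=95 S1=48 S2=43 S3=30 blocked=[]
Op 6: conn=75 S1=48 S2=43 S3=10 blocked=[]
Op 7: conn=57 S1=48 S2=25 S3=10 blocked=[]
Op 8: conn=48 S1=48 S2=25 S3=1 blocked=[]
Op 9: conn=39 S1=48 S2=16 S3=1 blocked=[]
Op 10: conn=66 S1=48 S2=16 S3=1 blocked=[]
Op 11: conn=50 S1=48 S2=16 S3=-15 blocked=[3]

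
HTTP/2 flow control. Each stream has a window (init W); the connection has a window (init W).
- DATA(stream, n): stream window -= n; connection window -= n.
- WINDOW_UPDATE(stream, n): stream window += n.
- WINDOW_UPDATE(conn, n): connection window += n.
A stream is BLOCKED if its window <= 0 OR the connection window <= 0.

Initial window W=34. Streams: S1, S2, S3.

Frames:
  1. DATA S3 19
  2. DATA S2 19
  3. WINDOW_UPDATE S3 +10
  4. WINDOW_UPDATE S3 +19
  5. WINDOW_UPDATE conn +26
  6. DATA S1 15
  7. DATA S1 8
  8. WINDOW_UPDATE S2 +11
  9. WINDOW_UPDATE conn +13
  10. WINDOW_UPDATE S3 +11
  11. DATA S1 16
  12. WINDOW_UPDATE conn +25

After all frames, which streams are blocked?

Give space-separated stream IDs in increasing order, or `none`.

Answer: S1

Derivation:
Op 1: conn=15 S1=34 S2=34 S3=15 blocked=[]
Op 2: conn=-4 S1=34 S2=15 S3=15 blocked=[1, 2, 3]
Op 3: conn=-4 S1=34 S2=15 S3=25 blocked=[1, 2, 3]
Op 4: conn=-4 S1=34 S2=15 S3=44 blocked=[1, 2, 3]
Op 5: conn=22 S1=34 S2=15 S3=44 blocked=[]
Op 6: conn=7 S1=19 S2=15 S3=44 blocked=[]
Op 7: conn=-1 S1=11 S2=15 S3=44 blocked=[1, 2, 3]
Op 8: conn=-1 S1=11 S2=26 S3=44 blocked=[1, 2, 3]
Op 9: conn=12 S1=11 S2=26 S3=44 blocked=[]
Op 10: conn=12 S1=11 S2=26 S3=55 blocked=[]
Op 11: conn=-4 S1=-5 S2=26 S3=55 blocked=[1, 2, 3]
Op 12: conn=21 S1=-5 S2=26 S3=55 blocked=[1]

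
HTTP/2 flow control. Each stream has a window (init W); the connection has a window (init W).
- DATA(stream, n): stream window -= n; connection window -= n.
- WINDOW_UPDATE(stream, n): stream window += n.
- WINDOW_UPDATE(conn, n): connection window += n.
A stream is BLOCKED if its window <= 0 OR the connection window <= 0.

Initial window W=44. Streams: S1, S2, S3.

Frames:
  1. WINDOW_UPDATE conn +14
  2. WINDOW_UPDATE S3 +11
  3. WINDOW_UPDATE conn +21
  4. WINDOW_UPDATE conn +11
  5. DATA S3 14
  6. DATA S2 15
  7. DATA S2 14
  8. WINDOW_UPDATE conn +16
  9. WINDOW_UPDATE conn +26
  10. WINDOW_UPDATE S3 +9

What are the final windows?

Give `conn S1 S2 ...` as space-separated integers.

Answer: 89 44 15 50

Derivation:
Op 1: conn=58 S1=44 S2=44 S3=44 blocked=[]
Op 2: conn=58 S1=44 S2=44 S3=55 blocked=[]
Op 3: conn=79 S1=44 S2=44 S3=55 blocked=[]
Op 4: conn=90 S1=44 S2=44 S3=55 blocked=[]
Op 5: conn=76 S1=44 S2=44 S3=41 blocked=[]
Op 6: conn=61 S1=44 S2=29 S3=41 blocked=[]
Op 7: conn=47 S1=44 S2=15 S3=41 blocked=[]
Op 8: conn=63 S1=44 S2=15 S3=41 blocked=[]
Op 9: conn=89 S1=44 S2=15 S3=41 blocked=[]
Op 10: conn=89 S1=44 S2=15 S3=50 blocked=[]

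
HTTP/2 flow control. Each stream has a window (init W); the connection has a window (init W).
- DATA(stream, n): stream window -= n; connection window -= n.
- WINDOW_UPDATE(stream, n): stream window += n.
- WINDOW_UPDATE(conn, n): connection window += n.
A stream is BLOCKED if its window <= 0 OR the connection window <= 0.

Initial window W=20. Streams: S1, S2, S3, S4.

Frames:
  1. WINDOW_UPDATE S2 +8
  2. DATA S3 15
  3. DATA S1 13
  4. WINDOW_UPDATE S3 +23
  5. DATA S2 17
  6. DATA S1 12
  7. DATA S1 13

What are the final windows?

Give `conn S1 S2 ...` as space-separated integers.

Answer: -50 -18 11 28 20

Derivation:
Op 1: conn=20 S1=20 S2=28 S3=20 S4=20 blocked=[]
Op 2: conn=5 S1=20 S2=28 S3=5 S4=20 blocked=[]
Op 3: conn=-8 S1=7 S2=28 S3=5 S4=20 blocked=[1, 2, 3, 4]
Op 4: conn=-8 S1=7 S2=28 S3=28 S4=20 blocked=[1, 2, 3, 4]
Op 5: conn=-25 S1=7 S2=11 S3=28 S4=20 blocked=[1, 2, 3, 4]
Op 6: conn=-37 S1=-5 S2=11 S3=28 S4=20 blocked=[1, 2, 3, 4]
Op 7: conn=-50 S1=-18 S2=11 S3=28 S4=20 blocked=[1, 2, 3, 4]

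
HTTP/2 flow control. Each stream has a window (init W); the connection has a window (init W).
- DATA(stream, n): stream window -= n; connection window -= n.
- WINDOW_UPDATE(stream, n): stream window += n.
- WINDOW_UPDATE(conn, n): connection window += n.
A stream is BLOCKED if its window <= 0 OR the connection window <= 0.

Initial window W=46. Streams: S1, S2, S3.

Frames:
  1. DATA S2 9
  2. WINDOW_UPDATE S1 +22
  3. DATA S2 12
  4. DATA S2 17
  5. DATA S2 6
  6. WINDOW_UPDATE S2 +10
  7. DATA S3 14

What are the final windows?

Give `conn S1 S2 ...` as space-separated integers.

Answer: -12 68 12 32

Derivation:
Op 1: conn=37 S1=46 S2=37 S3=46 blocked=[]
Op 2: conn=37 S1=68 S2=37 S3=46 blocked=[]
Op 3: conn=25 S1=68 S2=25 S3=46 blocked=[]
Op 4: conn=8 S1=68 S2=8 S3=46 blocked=[]
Op 5: conn=2 S1=68 S2=2 S3=46 blocked=[]
Op 6: conn=2 S1=68 S2=12 S3=46 blocked=[]
Op 7: conn=-12 S1=68 S2=12 S3=32 blocked=[1, 2, 3]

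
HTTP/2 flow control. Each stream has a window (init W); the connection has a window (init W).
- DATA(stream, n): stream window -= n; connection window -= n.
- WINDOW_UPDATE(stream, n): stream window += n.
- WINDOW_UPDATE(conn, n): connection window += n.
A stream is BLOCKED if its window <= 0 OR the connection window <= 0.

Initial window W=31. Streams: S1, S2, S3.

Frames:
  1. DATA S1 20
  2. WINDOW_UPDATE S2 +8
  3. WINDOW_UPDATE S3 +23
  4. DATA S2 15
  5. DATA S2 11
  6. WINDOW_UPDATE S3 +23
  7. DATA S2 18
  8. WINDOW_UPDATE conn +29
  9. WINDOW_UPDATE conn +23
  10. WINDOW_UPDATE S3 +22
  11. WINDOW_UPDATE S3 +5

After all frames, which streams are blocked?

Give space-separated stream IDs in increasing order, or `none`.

Op 1: conn=11 S1=11 S2=31 S3=31 blocked=[]
Op 2: conn=11 S1=11 S2=39 S3=31 blocked=[]
Op 3: conn=11 S1=11 S2=39 S3=54 blocked=[]
Op 4: conn=-4 S1=11 S2=24 S3=54 blocked=[1, 2, 3]
Op 5: conn=-15 S1=11 S2=13 S3=54 blocked=[1, 2, 3]
Op 6: conn=-15 S1=11 S2=13 S3=77 blocked=[1, 2, 3]
Op 7: conn=-33 S1=11 S2=-5 S3=77 blocked=[1, 2, 3]
Op 8: conn=-4 S1=11 S2=-5 S3=77 blocked=[1, 2, 3]
Op 9: conn=19 S1=11 S2=-5 S3=77 blocked=[2]
Op 10: conn=19 S1=11 S2=-5 S3=99 blocked=[2]
Op 11: conn=19 S1=11 S2=-5 S3=104 blocked=[2]

Answer: S2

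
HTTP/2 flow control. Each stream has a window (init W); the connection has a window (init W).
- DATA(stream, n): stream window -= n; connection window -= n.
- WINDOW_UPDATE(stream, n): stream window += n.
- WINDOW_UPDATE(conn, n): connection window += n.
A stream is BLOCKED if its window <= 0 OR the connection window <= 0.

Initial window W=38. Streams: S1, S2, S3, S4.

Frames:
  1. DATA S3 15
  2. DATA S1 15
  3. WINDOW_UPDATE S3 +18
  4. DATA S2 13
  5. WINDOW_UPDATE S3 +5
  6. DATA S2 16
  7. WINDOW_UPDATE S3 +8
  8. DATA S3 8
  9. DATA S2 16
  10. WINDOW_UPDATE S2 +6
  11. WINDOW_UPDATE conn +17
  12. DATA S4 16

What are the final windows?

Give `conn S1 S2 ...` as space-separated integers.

Answer: -44 23 -1 46 22

Derivation:
Op 1: conn=23 S1=38 S2=38 S3=23 S4=38 blocked=[]
Op 2: conn=8 S1=23 S2=38 S3=23 S4=38 blocked=[]
Op 3: conn=8 S1=23 S2=38 S3=41 S4=38 blocked=[]
Op 4: conn=-5 S1=23 S2=25 S3=41 S4=38 blocked=[1, 2, 3, 4]
Op 5: conn=-5 S1=23 S2=25 S3=46 S4=38 blocked=[1, 2, 3, 4]
Op 6: conn=-21 S1=23 S2=9 S3=46 S4=38 blocked=[1, 2, 3, 4]
Op 7: conn=-21 S1=23 S2=9 S3=54 S4=38 blocked=[1, 2, 3, 4]
Op 8: conn=-29 S1=23 S2=9 S3=46 S4=38 blocked=[1, 2, 3, 4]
Op 9: conn=-45 S1=23 S2=-7 S3=46 S4=38 blocked=[1, 2, 3, 4]
Op 10: conn=-45 S1=23 S2=-1 S3=46 S4=38 blocked=[1, 2, 3, 4]
Op 11: conn=-28 S1=23 S2=-1 S3=46 S4=38 blocked=[1, 2, 3, 4]
Op 12: conn=-44 S1=23 S2=-1 S3=46 S4=22 blocked=[1, 2, 3, 4]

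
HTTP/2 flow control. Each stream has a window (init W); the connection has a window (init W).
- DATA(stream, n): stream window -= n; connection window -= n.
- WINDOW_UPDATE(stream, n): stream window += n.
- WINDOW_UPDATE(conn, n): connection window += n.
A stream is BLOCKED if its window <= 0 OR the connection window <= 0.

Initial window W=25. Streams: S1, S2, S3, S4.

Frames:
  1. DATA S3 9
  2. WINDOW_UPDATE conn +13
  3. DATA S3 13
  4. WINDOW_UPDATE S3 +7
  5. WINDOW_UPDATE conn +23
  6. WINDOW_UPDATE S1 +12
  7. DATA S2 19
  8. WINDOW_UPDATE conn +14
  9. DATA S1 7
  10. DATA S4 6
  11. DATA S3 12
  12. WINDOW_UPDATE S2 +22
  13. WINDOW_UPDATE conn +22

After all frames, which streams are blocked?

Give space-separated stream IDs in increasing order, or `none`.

Answer: S3

Derivation:
Op 1: conn=16 S1=25 S2=25 S3=16 S4=25 blocked=[]
Op 2: conn=29 S1=25 S2=25 S3=16 S4=25 blocked=[]
Op 3: conn=16 S1=25 S2=25 S3=3 S4=25 blocked=[]
Op 4: conn=16 S1=25 S2=25 S3=10 S4=25 blocked=[]
Op 5: conn=39 S1=25 S2=25 S3=10 S4=25 blocked=[]
Op 6: conn=39 S1=37 S2=25 S3=10 S4=25 blocked=[]
Op 7: conn=20 S1=37 S2=6 S3=10 S4=25 blocked=[]
Op 8: conn=34 S1=37 S2=6 S3=10 S4=25 blocked=[]
Op 9: conn=27 S1=30 S2=6 S3=10 S4=25 blocked=[]
Op 10: conn=21 S1=30 S2=6 S3=10 S4=19 blocked=[]
Op 11: conn=9 S1=30 S2=6 S3=-2 S4=19 blocked=[3]
Op 12: conn=9 S1=30 S2=28 S3=-2 S4=19 blocked=[3]
Op 13: conn=31 S1=30 S2=28 S3=-2 S4=19 blocked=[3]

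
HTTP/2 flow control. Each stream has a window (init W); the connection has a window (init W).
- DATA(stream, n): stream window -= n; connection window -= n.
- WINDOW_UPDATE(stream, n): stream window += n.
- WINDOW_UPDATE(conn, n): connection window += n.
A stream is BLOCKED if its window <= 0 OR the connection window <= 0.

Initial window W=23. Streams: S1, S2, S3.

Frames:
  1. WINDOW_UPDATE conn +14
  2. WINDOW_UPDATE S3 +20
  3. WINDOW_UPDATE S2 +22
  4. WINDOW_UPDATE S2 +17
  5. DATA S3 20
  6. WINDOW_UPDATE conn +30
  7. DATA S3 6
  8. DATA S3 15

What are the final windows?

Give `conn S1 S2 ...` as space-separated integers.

Op 1: conn=37 S1=23 S2=23 S3=23 blocked=[]
Op 2: conn=37 S1=23 S2=23 S3=43 blocked=[]
Op 3: conn=37 S1=23 S2=45 S3=43 blocked=[]
Op 4: conn=37 S1=23 S2=62 S3=43 blocked=[]
Op 5: conn=17 S1=23 S2=62 S3=23 blocked=[]
Op 6: conn=47 S1=23 S2=62 S3=23 blocked=[]
Op 7: conn=41 S1=23 S2=62 S3=17 blocked=[]
Op 8: conn=26 S1=23 S2=62 S3=2 blocked=[]

Answer: 26 23 62 2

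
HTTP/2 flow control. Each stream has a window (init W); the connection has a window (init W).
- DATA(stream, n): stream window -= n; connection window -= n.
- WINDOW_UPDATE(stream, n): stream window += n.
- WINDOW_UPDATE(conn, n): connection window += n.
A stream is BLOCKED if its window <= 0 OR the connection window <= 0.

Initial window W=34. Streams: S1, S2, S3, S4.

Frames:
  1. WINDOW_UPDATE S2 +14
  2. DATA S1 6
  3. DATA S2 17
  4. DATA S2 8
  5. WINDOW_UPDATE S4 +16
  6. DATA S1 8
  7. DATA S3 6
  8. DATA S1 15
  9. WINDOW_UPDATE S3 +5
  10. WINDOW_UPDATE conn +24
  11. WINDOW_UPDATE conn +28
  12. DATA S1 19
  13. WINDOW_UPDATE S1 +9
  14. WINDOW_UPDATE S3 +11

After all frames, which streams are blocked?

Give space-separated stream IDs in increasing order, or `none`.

Op 1: conn=34 S1=34 S2=48 S3=34 S4=34 blocked=[]
Op 2: conn=28 S1=28 S2=48 S3=34 S4=34 blocked=[]
Op 3: conn=11 S1=28 S2=31 S3=34 S4=34 blocked=[]
Op 4: conn=3 S1=28 S2=23 S3=34 S4=34 blocked=[]
Op 5: conn=3 S1=28 S2=23 S3=34 S4=50 blocked=[]
Op 6: conn=-5 S1=20 S2=23 S3=34 S4=50 blocked=[1, 2, 3, 4]
Op 7: conn=-11 S1=20 S2=23 S3=28 S4=50 blocked=[1, 2, 3, 4]
Op 8: conn=-26 S1=5 S2=23 S3=28 S4=50 blocked=[1, 2, 3, 4]
Op 9: conn=-26 S1=5 S2=23 S3=33 S4=50 blocked=[1, 2, 3, 4]
Op 10: conn=-2 S1=5 S2=23 S3=33 S4=50 blocked=[1, 2, 3, 4]
Op 11: conn=26 S1=5 S2=23 S3=33 S4=50 blocked=[]
Op 12: conn=7 S1=-14 S2=23 S3=33 S4=50 blocked=[1]
Op 13: conn=7 S1=-5 S2=23 S3=33 S4=50 blocked=[1]
Op 14: conn=7 S1=-5 S2=23 S3=44 S4=50 blocked=[1]

Answer: S1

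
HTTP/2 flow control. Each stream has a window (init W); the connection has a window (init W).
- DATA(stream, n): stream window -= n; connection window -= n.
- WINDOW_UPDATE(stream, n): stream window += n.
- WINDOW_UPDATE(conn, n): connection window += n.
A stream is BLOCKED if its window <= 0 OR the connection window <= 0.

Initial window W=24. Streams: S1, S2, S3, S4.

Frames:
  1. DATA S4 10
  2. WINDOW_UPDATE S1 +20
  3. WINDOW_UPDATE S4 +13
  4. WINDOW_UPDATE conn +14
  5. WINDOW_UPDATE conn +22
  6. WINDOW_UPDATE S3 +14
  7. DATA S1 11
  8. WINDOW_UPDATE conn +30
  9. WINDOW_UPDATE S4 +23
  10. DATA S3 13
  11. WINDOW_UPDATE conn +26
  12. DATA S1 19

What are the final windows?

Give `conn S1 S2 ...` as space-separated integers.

Answer: 63 14 24 25 50

Derivation:
Op 1: conn=14 S1=24 S2=24 S3=24 S4=14 blocked=[]
Op 2: conn=14 S1=44 S2=24 S3=24 S4=14 blocked=[]
Op 3: conn=14 S1=44 S2=24 S3=24 S4=27 blocked=[]
Op 4: conn=28 S1=44 S2=24 S3=24 S4=27 blocked=[]
Op 5: conn=50 S1=44 S2=24 S3=24 S4=27 blocked=[]
Op 6: conn=50 S1=44 S2=24 S3=38 S4=27 blocked=[]
Op 7: conn=39 S1=33 S2=24 S3=38 S4=27 blocked=[]
Op 8: conn=69 S1=33 S2=24 S3=38 S4=27 blocked=[]
Op 9: conn=69 S1=33 S2=24 S3=38 S4=50 blocked=[]
Op 10: conn=56 S1=33 S2=24 S3=25 S4=50 blocked=[]
Op 11: conn=82 S1=33 S2=24 S3=25 S4=50 blocked=[]
Op 12: conn=63 S1=14 S2=24 S3=25 S4=50 blocked=[]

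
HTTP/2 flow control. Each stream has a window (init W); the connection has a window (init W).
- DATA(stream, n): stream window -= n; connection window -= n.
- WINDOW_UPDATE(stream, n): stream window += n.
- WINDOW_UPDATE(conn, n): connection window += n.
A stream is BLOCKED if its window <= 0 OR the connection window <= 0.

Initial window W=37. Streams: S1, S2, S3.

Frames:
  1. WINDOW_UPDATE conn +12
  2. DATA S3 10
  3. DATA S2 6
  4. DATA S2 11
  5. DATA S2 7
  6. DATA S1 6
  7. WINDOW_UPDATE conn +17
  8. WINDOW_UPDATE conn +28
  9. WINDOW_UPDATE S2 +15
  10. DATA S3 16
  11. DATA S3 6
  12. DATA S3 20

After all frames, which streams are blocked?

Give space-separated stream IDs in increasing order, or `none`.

Answer: S3

Derivation:
Op 1: conn=49 S1=37 S2=37 S3=37 blocked=[]
Op 2: conn=39 S1=37 S2=37 S3=27 blocked=[]
Op 3: conn=33 S1=37 S2=31 S3=27 blocked=[]
Op 4: conn=22 S1=37 S2=20 S3=27 blocked=[]
Op 5: conn=15 S1=37 S2=13 S3=27 blocked=[]
Op 6: conn=9 S1=31 S2=13 S3=27 blocked=[]
Op 7: conn=26 S1=31 S2=13 S3=27 blocked=[]
Op 8: conn=54 S1=31 S2=13 S3=27 blocked=[]
Op 9: conn=54 S1=31 S2=28 S3=27 blocked=[]
Op 10: conn=38 S1=31 S2=28 S3=11 blocked=[]
Op 11: conn=32 S1=31 S2=28 S3=5 blocked=[]
Op 12: conn=12 S1=31 S2=28 S3=-15 blocked=[3]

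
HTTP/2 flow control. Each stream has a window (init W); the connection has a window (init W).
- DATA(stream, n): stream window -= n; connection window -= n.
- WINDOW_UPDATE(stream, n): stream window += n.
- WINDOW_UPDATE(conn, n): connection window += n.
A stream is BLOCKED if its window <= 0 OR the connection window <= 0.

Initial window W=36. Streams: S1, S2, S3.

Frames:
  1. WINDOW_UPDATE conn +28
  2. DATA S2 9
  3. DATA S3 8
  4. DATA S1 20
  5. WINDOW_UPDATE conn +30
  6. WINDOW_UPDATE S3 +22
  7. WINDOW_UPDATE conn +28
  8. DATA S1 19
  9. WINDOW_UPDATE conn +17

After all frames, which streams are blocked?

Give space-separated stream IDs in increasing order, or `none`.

Op 1: conn=64 S1=36 S2=36 S3=36 blocked=[]
Op 2: conn=55 S1=36 S2=27 S3=36 blocked=[]
Op 3: conn=47 S1=36 S2=27 S3=28 blocked=[]
Op 4: conn=27 S1=16 S2=27 S3=28 blocked=[]
Op 5: conn=57 S1=16 S2=27 S3=28 blocked=[]
Op 6: conn=57 S1=16 S2=27 S3=50 blocked=[]
Op 7: conn=85 S1=16 S2=27 S3=50 blocked=[]
Op 8: conn=66 S1=-3 S2=27 S3=50 blocked=[1]
Op 9: conn=83 S1=-3 S2=27 S3=50 blocked=[1]

Answer: S1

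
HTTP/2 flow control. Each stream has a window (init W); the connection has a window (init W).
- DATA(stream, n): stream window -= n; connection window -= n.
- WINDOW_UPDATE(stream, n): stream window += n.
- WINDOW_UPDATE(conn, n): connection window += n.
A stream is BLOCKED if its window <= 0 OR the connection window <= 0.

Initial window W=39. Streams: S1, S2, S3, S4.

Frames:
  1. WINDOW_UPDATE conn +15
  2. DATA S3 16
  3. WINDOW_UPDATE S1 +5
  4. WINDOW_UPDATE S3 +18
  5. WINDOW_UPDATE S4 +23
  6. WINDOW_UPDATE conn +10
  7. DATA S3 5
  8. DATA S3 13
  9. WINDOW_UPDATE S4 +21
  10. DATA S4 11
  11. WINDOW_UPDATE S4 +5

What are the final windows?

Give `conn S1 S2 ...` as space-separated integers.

Answer: 19 44 39 23 77

Derivation:
Op 1: conn=54 S1=39 S2=39 S3=39 S4=39 blocked=[]
Op 2: conn=38 S1=39 S2=39 S3=23 S4=39 blocked=[]
Op 3: conn=38 S1=44 S2=39 S3=23 S4=39 blocked=[]
Op 4: conn=38 S1=44 S2=39 S3=41 S4=39 blocked=[]
Op 5: conn=38 S1=44 S2=39 S3=41 S4=62 blocked=[]
Op 6: conn=48 S1=44 S2=39 S3=41 S4=62 blocked=[]
Op 7: conn=43 S1=44 S2=39 S3=36 S4=62 blocked=[]
Op 8: conn=30 S1=44 S2=39 S3=23 S4=62 blocked=[]
Op 9: conn=30 S1=44 S2=39 S3=23 S4=83 blocked=[]
Op 10: conn=19 S1=44 S2=39 S3=23 S4=72 blocked=[]
Op 11: conn=19 S1=44 S2=39 S3=23 S4=77 blocked=[]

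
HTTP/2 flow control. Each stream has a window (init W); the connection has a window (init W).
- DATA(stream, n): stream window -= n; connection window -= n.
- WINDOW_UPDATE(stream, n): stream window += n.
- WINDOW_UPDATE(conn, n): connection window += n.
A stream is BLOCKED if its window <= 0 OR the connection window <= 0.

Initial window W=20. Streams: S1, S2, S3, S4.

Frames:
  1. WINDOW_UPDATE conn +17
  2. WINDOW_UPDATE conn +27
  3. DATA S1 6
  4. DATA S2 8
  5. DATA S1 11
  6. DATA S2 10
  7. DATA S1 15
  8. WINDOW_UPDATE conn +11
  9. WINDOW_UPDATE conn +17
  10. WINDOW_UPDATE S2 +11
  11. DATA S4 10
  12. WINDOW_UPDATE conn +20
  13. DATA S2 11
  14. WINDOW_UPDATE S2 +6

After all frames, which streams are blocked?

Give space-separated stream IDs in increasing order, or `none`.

Answer: S1

Derivation:
Op 1: conn=37 S1=20 S2=20 S3=20 S4=20 blocked=[]
Op 2: conn=64 S1=20 S2=20 S3=20 S4=20 blocked=[]
Op 3: conn=58 S1=14 S2=20 S3=20 S4=20 blocked=[]
Op 4: conn=50 S1=14 S2=12 S3=20 S4=20 blocked=[]
Op 5: conn=39 S1=3 S2=12 S3=20 S4=20 blocked=[]
Op 6: conn=29 S1=3 S2=2 S3=20 S4=20 blocked=[]
Op 7: conn=14 S1=-12 S2=2 S3=20 S4=20 blocked=[1]
Op 8: conn=25 S1=-12 S2=2 S3=20 S4=20 blocked=[1]
Op 9: conn=42 S1=-12 S2=2 S3=20 S4=20 blocked=[1]
Op 10: conn=42 S1=-12 S2=13 S3=20 S4=20 blocked=[1]
Op 11: conn=32 S1=-12 S2=13 S3=20 S4=10 blocked=[1]
Op 12: conn=52 S1=-12 S2=13 S3=20 S4=10 blocked=[1]
Op 13: conn=41 S1=-12 S2=2 S3=20 S4=10 blocked=[1]
Op 14: conn=41 S1=-12 S2=8 S3=20 S4=10 blocked=[1]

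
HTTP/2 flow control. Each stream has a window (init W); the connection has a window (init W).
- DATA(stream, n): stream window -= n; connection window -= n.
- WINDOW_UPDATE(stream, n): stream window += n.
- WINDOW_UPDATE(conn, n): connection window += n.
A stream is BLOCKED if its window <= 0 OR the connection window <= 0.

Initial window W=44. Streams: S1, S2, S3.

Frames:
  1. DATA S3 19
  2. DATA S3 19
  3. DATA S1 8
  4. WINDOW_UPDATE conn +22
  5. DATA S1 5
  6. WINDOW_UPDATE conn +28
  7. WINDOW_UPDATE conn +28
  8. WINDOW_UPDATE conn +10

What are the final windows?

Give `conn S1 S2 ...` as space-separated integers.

Answer: 81 31 44 6

Derivation:
Op 1: conn=25 S1=44 S2=44 S3=25 blocked=[]
Op 2: conn=6 S1=44 S2=44 S3=6 blocked=[]
Op 3: conn=-2 S1=36 S2=44 S3=6 blocked=[1, 2, 3]
Op 4: conn=20 S1=36 S2=44 S3=6 blocked=[]
Op 5: conn=15 S1=31 S2=44 S3=6 blocked=[]
Op 6: conn=43 S1=31 S2=44 S3=6 blocked=[]
Op 7: conn=71 S1=31 S2=44 S3=6 blocked=[]
Op 8: conn=81 S1=31 S2=44 S3=6 blocked=[]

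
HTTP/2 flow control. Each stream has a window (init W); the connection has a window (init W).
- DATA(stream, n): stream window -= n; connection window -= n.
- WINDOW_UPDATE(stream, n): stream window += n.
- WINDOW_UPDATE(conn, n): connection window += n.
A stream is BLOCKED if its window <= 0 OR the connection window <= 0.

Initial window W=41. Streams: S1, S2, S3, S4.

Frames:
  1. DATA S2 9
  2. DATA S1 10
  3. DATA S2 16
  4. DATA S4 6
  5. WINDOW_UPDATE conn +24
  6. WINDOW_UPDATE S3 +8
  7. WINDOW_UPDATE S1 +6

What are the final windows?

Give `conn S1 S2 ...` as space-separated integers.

Op 1: conn=32 S1=41 S2=32 S3=41 S4=41 blocked=[]
Op 2: conn=22 S1=31 S2=32 S3=41 S4=41 blocked=[]
Op 3: conn=6 S1=31 S2=16 S3=41 S4=41 blocked=[]
Op 4: conn=0 S1=31 S2=16 S3=41 S4=35 blocked=[1, 2, 3, 4]
Op 5: conn=24 S1=31 S2=16 S3=41 S4=35 blocked=[]
Op 6: conn=24 S1=31 S2=16 S3=49 S4=35 blocked=[]
Op 7: conn=24 S1=37 S2=16 S3=49 S4=35 blocked=[]

Answer: 24 37 16 49 35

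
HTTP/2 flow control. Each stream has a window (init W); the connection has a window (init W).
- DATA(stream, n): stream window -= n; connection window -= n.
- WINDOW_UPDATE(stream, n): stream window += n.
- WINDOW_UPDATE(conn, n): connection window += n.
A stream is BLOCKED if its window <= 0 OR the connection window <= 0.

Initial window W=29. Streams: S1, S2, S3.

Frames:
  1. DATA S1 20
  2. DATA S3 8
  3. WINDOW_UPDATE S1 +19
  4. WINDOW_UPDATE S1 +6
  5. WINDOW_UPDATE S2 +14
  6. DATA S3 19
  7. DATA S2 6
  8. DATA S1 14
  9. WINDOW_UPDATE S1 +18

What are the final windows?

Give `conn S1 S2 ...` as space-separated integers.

Op 1: conn=9 S1=9 S2=29 S3=29 blocked=[]
Op 2: conn=1 S1=9 S2=29 S3=21 blocked=[]
Op 3: conn=1 S1=28 S2=29 S3=21 blocked=[]
Op 4: conn=1 S1=34 S2=29 S3=21 blocked=[]
Op 5: conn=1 S1=34 S2=43 S3=21 blocked=[]
Op 6: conn=-18 S1=34 S2=43 S3=2 blocked=[1, 2, 3]
Op 7: conn=-24 S1=34 S2=37 S3=2 blocked=[1, 2, 3]
Op 8: conn=-38 S1=20 S2=37 S3=2 blocked=[1, 2, 3]
Op 9: conn=-38 S1=38 S2=37 S3=2 blocked=[1, 2, 3]

Answer: -38 38 37 2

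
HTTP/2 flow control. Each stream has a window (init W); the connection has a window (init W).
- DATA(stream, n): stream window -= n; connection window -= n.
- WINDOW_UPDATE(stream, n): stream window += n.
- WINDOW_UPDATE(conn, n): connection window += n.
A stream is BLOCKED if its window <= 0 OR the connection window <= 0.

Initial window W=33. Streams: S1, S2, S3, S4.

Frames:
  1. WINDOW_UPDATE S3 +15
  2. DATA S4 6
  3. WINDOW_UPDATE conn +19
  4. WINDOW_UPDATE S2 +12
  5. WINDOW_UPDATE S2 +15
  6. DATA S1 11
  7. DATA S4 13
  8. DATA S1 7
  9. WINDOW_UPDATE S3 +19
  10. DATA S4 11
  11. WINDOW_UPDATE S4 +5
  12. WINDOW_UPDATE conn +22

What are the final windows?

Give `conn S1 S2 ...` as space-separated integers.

Op 1: conn=33 S1=33 S2=33 S3=48 S4=33 blocked=[]
Op 2: conn=27 S1=33 S2=33 S3=48 S4=27 blocked=[]
Op 3: conn=46 S1=33 S2=33 S3=48 S4=27 blocked=[]
Op 4: conn=46 S1=33 S2=45 S3=48 S4=27 blocked=[]
Op 5: conn=46 S1=33 S2=60 S3=48 S4=27 blocked=[]
Op 6: conn=35 S1=22 S2=60 S3=48 S4=27 blocked=[]
Op 7: conn=22 S1=22 S2=60 S3=48 S4=14 blocked=[]
Op 8: conn=15 S1=15 S2=60 S3=48 S4=14 blocked=[]
Op 9: conn=15 S1=15 S2=60 S3=67 S4=14 blocked=[]
Op 10: conn=4 S1=15 S2=60 S3=67 S4=3 blocked=[]
Op 11: conn=4 S1=15 S2=60 S3=67 S4=8 blocked=[]
Op 12: conn=26 S1=15 S2=60 S3=67 S4=8 blocked=[]

Answer: 26 15 60 67 8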